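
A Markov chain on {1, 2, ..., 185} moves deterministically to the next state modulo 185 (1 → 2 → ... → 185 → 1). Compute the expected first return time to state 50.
E[T_50 | X_0 = 50] = 185

The chain cycles deterministically, so starting at state 50 it returns in exactly 185 steps. Equivalently, the stationary distribution is uniform π_j = 1/185 for every state j, so by Kac's formula E[T_50] = 1/π_50 = 185.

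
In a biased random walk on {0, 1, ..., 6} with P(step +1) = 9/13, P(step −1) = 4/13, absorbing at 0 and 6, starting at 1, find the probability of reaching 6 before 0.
P(hit 6 before 0) = (1 − (4/9)^1) / (1 − (4/9)^6) = 59049/105469

Let u_k denote P(reach 6 before 0 | start at k). Boundary: u_0 = 0, u_6 = 1. Recurrence: u_k = 9/13·u_{k+1} + 4/13·u_{k-1} for 1 ≤ k ≤ 5. Try u_k = A + B·r^k with r = q/p = (4/13)/(9/13) = 4/9. Substitution satisfies the recurrence; boundary conditions give:
  u_k = (1 − r^k) / (1 − r^N) = (1 − (4/9)^1) / (1 − (4/9)^6) = 59049/105469.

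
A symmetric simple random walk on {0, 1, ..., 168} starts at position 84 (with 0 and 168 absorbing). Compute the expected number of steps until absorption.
E[τ | X_0 = 84] = 7056

Let v_k = E[τ | X_0 = k]. Boundary: v_0 = v_168 = 0. Recurrence: v_k = 1 + (v_{k-1} + v_{k+1})/2 for 1 ≤ k ≤ 167. The particular solution to v_k − (v_{k-1} + v_{k+1})/2 = 1 is v_k = −k^2. Adding homogeneous solution A + B k and matching boundaries gives v_k = k (168 − k). Substituting k = 84: v_84 = 84 · 84 = 7056.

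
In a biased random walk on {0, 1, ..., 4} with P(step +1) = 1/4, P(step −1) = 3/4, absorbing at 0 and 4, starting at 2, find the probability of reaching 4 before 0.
P(hit 4 before 0) = (1 − (3)^2) / (1 − (3)^4) = 1/10

Let u_k denote P(reach 4 before 0 | start at k). Boundary: u_0 = 0, u_4 = 1. Recurrence: u_k = 1/4·u_{k+1} + 3/4·u_{k-1} for 1 ≤ k ≤ 3. Try u_k = A + B·r^k with r = q/p = (3/4)/(1/4) = 3. Substitution satisfies the recurrence; boundary conditions give:
  u_k = (1 − r^k) / (1 − r^N) = (1 − (3)^2) / (1 − (3)^4) = 1/10.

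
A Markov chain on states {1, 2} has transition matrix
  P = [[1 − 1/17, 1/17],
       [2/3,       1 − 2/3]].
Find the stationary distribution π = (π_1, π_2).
π_1 = 34/37, π_2 = 3/37

Solve πP = π with π_1 + π_2 = 1. From πP = π: π_1 · (1 − 1/17) + π_2 · 2/3 = π_1 ⇒ π_2 · 2/3 = π_1 · 1/17 ⇒ π_2/π_1 = (1/17)/(2/3) = 3/34. Together with π_1 + π_2 = 1:
  π_1 = (2/3)/(1/17 + 2/3) = (2/3)/(37/51) = 34/37,
  π_2 = (1/17)/(1/17 + 2/3) = (1/17)/(37/51) = 3/37.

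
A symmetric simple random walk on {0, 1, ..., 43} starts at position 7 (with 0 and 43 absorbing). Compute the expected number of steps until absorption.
E[τ | X_0 = 7] = 252

Let v_k = E[τ | X_0 = k]. Boundary: v_0 = v_43 = 0. Recurrence: v_k = 1 + (v_{k-1} + v_{k+1})/2 for 1 ≤ k ≤ 42. The particular solution to v_k − (v_{k-1} + v_{k+1})/2 = 1 is v_k = −k^2. Adding homogeneous solution A + B k and matching boundaries gives v_k = k (43 − k). Substituting k = 7: v_7 = 7 · 36 = 252.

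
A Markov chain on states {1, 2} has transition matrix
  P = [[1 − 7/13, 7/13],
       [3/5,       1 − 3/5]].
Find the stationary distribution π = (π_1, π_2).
π_1 = 39/74, π_2 = 35/74

Solve πP = π with π_1 + π_2 = 1. From πP = π: π_1 · (1 − 7/13) + π_2 · 3/5 = π_1 ⇒ π_2 · 3/5 = π_1 · 7/13 ⇒ π_2/π_1 = (7/13)/(3/5) = 35/39. Together with π_1 + π_2 = 1:
  π_1 = (3/5)/(7/13 + 3/5) = (3/5)/(74/65) = 39/74,
  π_2 = (7/13)/(7/13 + 3/5) = (7/13)/(74/65) = 35/74.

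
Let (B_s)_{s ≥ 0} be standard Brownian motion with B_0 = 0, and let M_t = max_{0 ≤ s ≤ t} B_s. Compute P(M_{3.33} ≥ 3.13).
P(M_{3.33} ≥ 3.13) = 2·P(B_{3.33} ≥ 3.13) = 2(1 − Φ(3.13/√3.33)) ≈ 0.0863

By the reflection principle for Brownian motion, P(M_t ≥ a) = 2 · P(B_t ≥ a) for a ≥ 0. Since B_t ~ N(0, t), P(B_t ≥ 3.13) = 1 − Φ(3.13/√t) = 1 − Φ(3.13/√3.33) = 1 − Φ(1.7152). So
  P(M_{3.33} ≥ 3.13) = 2(1 − Φ(1.7152)) ≈ 0.0863.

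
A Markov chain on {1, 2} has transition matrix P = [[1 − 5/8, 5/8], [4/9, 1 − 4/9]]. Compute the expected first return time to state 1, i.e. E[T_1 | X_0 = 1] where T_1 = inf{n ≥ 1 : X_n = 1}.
E[T_1 | X_0 = 1] = 1/π_1 = 77/32

For an irreducible recurrent Markov chain with stationary distribution π, E[T_i | X_0 = i] = 1/π_i (Kac's formula). Here π_1 = (4/9)/(5/8 + 4/9) = (4/9)/(77/72) = 32/77, so E[T_1 | X_0 = 1] = 1/π_1 = (5/8 + 4/9)/(4/9) = (77/72)/(4/9) = 77/32.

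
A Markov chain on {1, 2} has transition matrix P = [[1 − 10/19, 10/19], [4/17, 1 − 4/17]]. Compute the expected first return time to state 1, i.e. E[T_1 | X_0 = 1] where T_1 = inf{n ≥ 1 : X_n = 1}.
E[T_1 | X_0 = 1] = 1/π_1 = 123/38

For an irreducible recurrent Markov chain with stationary distribution π, E[T_i | X_0 = i] = 1/π_i (Kac's formula). Here π_1 = (4/17)/(10/19 + 4/17) = (4/17)/(246/323) = 38/123, so E[T_1 | X_0 = 1] = 1/π_1 = (10/19 + 4/17)/(4/17) = (246/323)/(4/17) = 123/38.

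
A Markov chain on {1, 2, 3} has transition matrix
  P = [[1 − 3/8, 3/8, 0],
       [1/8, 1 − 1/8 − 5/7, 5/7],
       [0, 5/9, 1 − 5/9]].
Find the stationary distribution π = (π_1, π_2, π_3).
π = (7/55, 21/55, 27/55)

This is a birth-death chain on three states, which satisfies detailed balance: π_1 · P_{12} = π_2 · P_{21} and π_2 · P_{23} = π_3 · P_{32}.
From π_1 · 3/8 = π_2 · 1/8: π_2/π_1 = (3/8)/(1/8) = 3.
From π_2 · 5/7 = π_3 · 5/9: π_3/π_2 = (5/7)/(5/9) = 9/7.
Take π_1 proportional to 1; then unnormalized π = (1, 3, 27/7). Normalize by dividing by the sum 55/7:
  π = (7/55, 21/55, 27/55).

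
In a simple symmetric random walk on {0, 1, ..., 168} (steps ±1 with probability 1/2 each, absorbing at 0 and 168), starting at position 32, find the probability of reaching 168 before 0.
P(hit 168 before 0) = 32/168 = 4/21

Let u_k = P(hit 168 before 0 | start at k). Then u_0 = 0, u_168 = 1, and u_k = u_{k-1}/2 + u_{k+1}/2 for 1 ≤ k ≤ 167. This harmonic recurrence is solved by u_k = k/168, giving u_32 = 32/168 = 4/21.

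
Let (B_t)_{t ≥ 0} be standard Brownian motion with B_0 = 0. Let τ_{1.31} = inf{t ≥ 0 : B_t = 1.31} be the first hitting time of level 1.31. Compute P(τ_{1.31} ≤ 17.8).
P(τ_{1.31} ≤ 17.8) = 2(1 − Φ(1.31/√17.8)) = 2(1 − Φ(0.3105)) ≈ 0.7562

By the reflection principle for standard BM, P(τ_b ≤ t) = 2 · P(B_t ≥ b). Since B_t ~ N(0, t), P(B_t ≥ 1.31) = 1 − Φ(1.31/√t) = 1 − Φ(1.31/√17.8) = 1 − Φ(0.3105) ≈ 0.37809. Doubling: P(τ_{1.31} ≤ 17.8) ≈ 2 · 0.37809 = 0.75618 ≈ 0.7562.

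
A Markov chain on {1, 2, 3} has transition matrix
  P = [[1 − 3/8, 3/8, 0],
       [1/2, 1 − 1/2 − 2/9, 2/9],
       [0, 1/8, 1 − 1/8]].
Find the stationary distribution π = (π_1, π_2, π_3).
π = (12/37, 9/37, 16/37)

This is a birth-death chain on three states, which satisfies detailed balance: π_1 · P_{12} = π_2 · P_{21} and π_2 · P_{23} = π_3 · P_{32}.
From π_1 · 3/8 = π_2 · 1/2: π_2/π_1 = (3/8)/(1/2) = 3/4.
From π_2 · 2/9 = π_3 · 1/8: π_3/π_2 = (2/9)/(1/8) = 16/9.
Take π_1 proportional to 1; then unnormalized π = (1, 3/4, 4/3). Normalize by dividing by the sum 37/12:
  π = (12/37, 9/37, 16/37).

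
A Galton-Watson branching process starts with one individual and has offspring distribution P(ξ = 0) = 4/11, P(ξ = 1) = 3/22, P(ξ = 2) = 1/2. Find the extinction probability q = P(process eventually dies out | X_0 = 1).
q = 8/11

The pgf is f(s) = 4/11 + 3/22·s + 1/2·s². The extinction probability q is the smallest fixed point of f in [0, 1]. Setting s = f(s):
  1/2·s² + (3/22 − 1)·s + 4/11 = 0
  1/2·s² − (4/11 + 1/2)·s + 4/11 = 0
which factors as (s − 1)·(1/2·s − 4/11) = 0, giving roots s = 1 and s = (4/11)/(1/2) = 8/11.
Mean offspring μ = 3/22 + 2·1/2 = 25/22 > 1 (supercritical), so q < 1. The extinction probability is the smaller root: q = (4/11)/(1/2) = 8/11.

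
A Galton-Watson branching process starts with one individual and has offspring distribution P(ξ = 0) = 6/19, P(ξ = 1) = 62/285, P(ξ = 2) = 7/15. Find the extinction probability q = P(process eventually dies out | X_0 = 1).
q = 90/133

The pgf is f(s) = 6/19 + 62/285·s + 7/15·s². The extinction probability q is the smallest fixed point of f in [0, 1]. Setting s = f(s):
  7/15·s² + (62/285 − 1)·s + 6/19 = 0
  7/15·s² − (6/19 + 7/15)·s + 6/19 = 0
which factors as (s − 1)·(7/15·s − 6/19) = 0, giving roots s = 1 and s = (6/19)/(7/15) = 90/133.
Mean offspring μ = 62/285 + 2·7/15 = 328/285 > 1 (supercritical), so q < 1. The extinction probability is the smaller root: q = (6/19)/(7/15) = 90/133.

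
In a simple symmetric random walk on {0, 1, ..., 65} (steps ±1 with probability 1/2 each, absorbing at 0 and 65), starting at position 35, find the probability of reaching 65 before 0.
P(hit 65 before 0) = 35/65 = 7/13

Let u_k = P(hit 65 before 0 | start at k). Then u_0 = 0, u_65 = 1, and u_k = u_{k-1}/2 + u_{k+1}/2 for 1 ≤ k ≤ 64. This harmonic recurrence is solved by u_k = k/65, giving u_35 = 35/65 = 7/13.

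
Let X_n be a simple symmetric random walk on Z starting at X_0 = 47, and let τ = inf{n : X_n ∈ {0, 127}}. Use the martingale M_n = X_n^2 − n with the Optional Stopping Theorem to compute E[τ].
E[τ] = 3760

M_n = X_n^2 − n is a martingale (since E[X_{n+1}^2 | F_n] = X_n^2 + 1). By OST (τ has finite mean in a bounded region), E[M_τ] = E[M_0] = X_0^2 − 0 = 47^2 = 2209. Also E[M_τ] = E[X_τ^2] − E[τ]. The walk exits at 0 or 127, with P(hit 127 first) = 47/127, so E[X_τ^2] = 127^2 · 47/127 + 0 = 5969. Thus E[τ] = E[X_τ^2] − E[M_τ] = 5969 − 2209 = 3760 = 47(127 − 47) = 3760.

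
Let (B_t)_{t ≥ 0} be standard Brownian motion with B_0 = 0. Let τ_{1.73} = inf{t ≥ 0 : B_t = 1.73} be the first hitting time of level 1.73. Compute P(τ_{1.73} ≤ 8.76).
P(τ_{1.73} ≤ 8.76) = 2(1 − Φ(1.73/√8.76)) = 2(1 − Φ(0.5845)) ≈ 0.5589

By the reflection principle for standard BM, P(τ_b ≤ t) = 2 · P(B_t ≥ b). Since B_t ~ N(0, t), P(B_t ≥ 1.73) = 1 − Φ(1.73/√t) = 1 − Φ(1.73/√8.76) = 1 − Φ(0.5845) ≈ 0.27944. Doubling: P(τ_{1.73} ≤ 8.76) ≈ 2 · 0.27944 = 0.55888 ≈ 0.5589.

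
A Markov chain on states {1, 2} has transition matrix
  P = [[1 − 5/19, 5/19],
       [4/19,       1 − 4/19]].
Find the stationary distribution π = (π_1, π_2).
π_1 = 4/9, π_2 = 5/9

Solve πP = π with π_1 + π_2 = 1. From πP = π: π_1 · (1 − 5/19) + π_2 · 4/19 = π_1 ⇒ π_2 · 4/19 = π_1 · 5/19 ⇒ π_2/π_1 = (5/19)/(4/19) = 5/4. Together with π_1 + π_2 = 1:
  π_1 = (4/19)/(5/19 + 4/19) = (4/19)/(9/19) = 4/9,
  π_2 = (5/19)/(5/19 + 4/19) = (5/19)/(9/19) = 5/9.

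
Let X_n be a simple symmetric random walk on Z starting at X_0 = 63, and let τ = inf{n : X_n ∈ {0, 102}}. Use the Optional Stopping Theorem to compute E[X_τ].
E[X_τ] = 63

X_n is a martingale and τ is a bounded-mean stopping time (indeed τ is finite a.s. with bounded expectation since the walk is in a bounded region). By the OST, E[X_τ] = E[X_0] = 63. Equivalently: E[X_τ] = 102 · P(hit 102 first) + 0 · P(hit 0 first) = 102 · (63/102) = 63.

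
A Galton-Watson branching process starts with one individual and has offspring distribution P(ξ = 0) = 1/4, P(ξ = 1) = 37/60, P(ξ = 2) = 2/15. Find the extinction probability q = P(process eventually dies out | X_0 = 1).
q = 1

Mean offspring μ = 0·1/4 + 1·37/60 + 2·2/15 = 53/60 ≤ 1. For μ ≤ 1 with offspring not concentrated at 1, the Galton-Watson process goes extinct almost surely, so q = 1.
(Algebraic check: The pgf is f(s) = 1/4 + 37/60·s + 2/15·s². The extinction probability q is the smallest fixed point of f in [0, 1]. Setting s = f(s):
  2/15·s² + (37/60 − 1)·s + 1/4 = 0
  2/15·s² − (1/4 + 2/15)·s + 1/4 = 0
which factors as (s − 1)·(2/15·s − 1/4) = 0, giving roots s = 1 and s = (1/4)/(2/15) = 15/8. Since 15/8 ≥ 1, the smallest root in [0, 1] is s = 1.)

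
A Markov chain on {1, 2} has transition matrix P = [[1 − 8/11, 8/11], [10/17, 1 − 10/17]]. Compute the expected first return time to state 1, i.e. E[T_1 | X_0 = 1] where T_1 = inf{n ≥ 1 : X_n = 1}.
E[T_1 | X_0 = 1] = 1/π_1 = 123/55

For an irreducible recurrent Markov chain with stationary distribution π, E[T_i | X_0 = i] = 1/π_i (Kac's formula). Here π_1 = (10/17)/(8/11 + 10/17) = (10/17)/(246/187) = 55/123, so E[T_1 | X_0 = 1] = 1/π_1 = (8/11 + 10/17)/(10/17) = (246/187)/(10/17) = 123/55.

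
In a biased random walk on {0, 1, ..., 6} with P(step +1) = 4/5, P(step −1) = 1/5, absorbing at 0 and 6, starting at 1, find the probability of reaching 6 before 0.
P(hit 6 before 0) = (1 − (1/4)^1) / (1 − (1/4)^6) = 1024/1365

Let u_k denote P(reach 6 before 0 | start at k). Boundary: u_0 = 0, u_6 = 1. Recurrence: u_k = 4/5·u_{k+1} + 1/5·u_{k-1} for 1 ≤ k ≤ 5. Try u_k = A + B·r^k with r = q/p = (1/5)/(4/5) = 1/4. Substitution satisfies the recurrence; boundary conditions give:
  u_k = (1 − r^k) / (1 − r^N) = (1 − (1/4)^1) / (1 − (1/4)^6) = 1024/1365.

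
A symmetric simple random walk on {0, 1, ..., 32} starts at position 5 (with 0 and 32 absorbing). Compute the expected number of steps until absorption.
E[τ | X_0 = 5] = 135

Let v_k = E[τ | X_0 = k]. Boundary: v_0 = v_32 = 0. Recurrence: v_k = 1 + (v_{k-1} + v_{k+1})/2 for 1 ≤ k ≤ 31. The particular solution to v_k − (v_{k-1} + v_{k+1})/2 = 1 is v_k = −k^2. Adding homogeneous solution A + B k and matching boundaries gives v_k = k (32 − k). Substituting k = 5: v_5 = 5 · 27 = 135.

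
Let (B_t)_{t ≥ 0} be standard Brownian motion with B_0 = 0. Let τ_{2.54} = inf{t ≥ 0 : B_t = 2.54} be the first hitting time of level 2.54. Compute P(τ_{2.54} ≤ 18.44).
P(τ_{2.54} ≤ 18.44) = 2(1 − Φ(2.54/√18.44)) = 2(1 − Φ(0.5915)) ≈ 0.5542

By the reflection principle for standard BM, P(τ_b ≤ t) = 2 · P(B_t ≥ b). Since B_t ~ N(0, t), P(B_t ≥ 2.54) = 1 − Φ(2.54/√t) = 1 − Φ(2.54/√18.44) = 1 − Φ(0.5915) ≈ 0.27709. Doubling: P(τ_{2.54} ≤ 18.44) ≈ 2 · 0.27709 = 0.55418 ≈ 0.5542.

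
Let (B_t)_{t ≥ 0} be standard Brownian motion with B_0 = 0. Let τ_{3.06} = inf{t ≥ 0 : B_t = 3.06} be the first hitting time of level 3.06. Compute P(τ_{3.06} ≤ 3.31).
P(τ_{3.06} ≤ 3.31) = 2(1 − Φ(3.06/√3.31)) = 2(1 − Φ(1.6819)) ≈ 0.0926

By the reflection principle for standard BM, P(τ_b ≤ t) = 2 · P(B_t ≥ b). Since B_t ~ N(0, t), P(B_t ≥ 3.06) = 1 − Φ(3.06/√t) = 1 − Φ(3.06/√3.31) = 1 − Φ(1.6819) ≈ 0.04629. Doubling: P(τ_{3.06} ≤ 3.31) ≈ 2 · 0.04629 = 0.09258 ≈ 0.0926.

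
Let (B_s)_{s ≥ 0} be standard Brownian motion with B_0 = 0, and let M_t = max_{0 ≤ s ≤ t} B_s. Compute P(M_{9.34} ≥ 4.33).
P(M_{9.34} ≥ 4.33) = 2·P(B_{9.34} ≥ 4.33) = 2(1 − Φ(4.33/√9.34)) ≈ 0.1565

By the reflection principle for Brownian motion, P(M_t ≥ a) = 2 · P(B_t ≥ a) for a ≥ 0. Since B_t ~ N(0, t), P(B_t ≥ 4.33) = 1 − Φ(4.33/√t) = 1 − Φ(4.33/√9.34) = 1 − Φ(1.4168). So
  P(M_{9.34} ≥ 4.33) = 2(1 − Φ(1.4168)) ≈ 0.1565.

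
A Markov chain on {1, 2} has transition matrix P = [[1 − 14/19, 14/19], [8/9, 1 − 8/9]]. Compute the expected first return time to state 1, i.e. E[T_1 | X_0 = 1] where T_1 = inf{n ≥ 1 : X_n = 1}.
E[T_1 | X_0 = 1] = 1/π_1 = 139/76

For an irreducible recurrent Markov chain with stationary distribution π, E[T_i | X_0 = i] = 1/π_i (Kac's formula). Here π_1 = (8/9)/(14/19 + 8/9) = (8/9)/(278/171) = 76/139, so E[T_1 | X_0 = 1] = 1/π_1 = (14/19 + 8/9)/(8/9) = (278/171)/(8/9) = 139/76.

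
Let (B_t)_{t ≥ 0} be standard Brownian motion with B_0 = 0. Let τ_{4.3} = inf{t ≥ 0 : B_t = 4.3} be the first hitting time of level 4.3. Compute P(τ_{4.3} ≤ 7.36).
P(τ_{4.3} ≤ 7.36) = 2(1 − Φ(4.3/√7.36)) = 2(1 − Φ(1.5850)) ≈ 0.1130

By the reflection principle for standard BM, P(τ_b ≤ t) = 2 · P(B_t ≥ b). Since B_t ~ N(0, t), P(B_t ≥ 4.3) = 1 − Φ(4.3/√t) = 1 − Φ(4.3/√7.36) = 1 − Φ(1.5850) ≈ 0.05648. Doubling: P(τ_{4.3} ≤ 7.36) ≈ 2 · 0.05648 = 0.11296 ≈ 0.1130.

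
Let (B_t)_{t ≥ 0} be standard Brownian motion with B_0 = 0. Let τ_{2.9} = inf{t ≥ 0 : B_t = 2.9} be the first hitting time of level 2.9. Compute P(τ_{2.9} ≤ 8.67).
P(τ_{2.9} ≤ 8.67) = 2(1 − Φ(2.9/√8.67)) = 2(1 − Φ(0.9849)) ≈ 0.3247

By the reflection principle for standard BM, P(τ_b ≤ t) = 2 · P(B_t ≥ b). Since B_t ~ N(0, t), P(B_t ≥ 2.9) = 1 − Φ(2.9/√t) = 1 − Φ(2.9/√8.67) = 1 − Φ(0.9849) ≈ 0.16234. Doubling: P(τ_{2.9} ≤ 8.67) ≈ 2 · 0.16234 = 0.32468 ≈ 0.3247.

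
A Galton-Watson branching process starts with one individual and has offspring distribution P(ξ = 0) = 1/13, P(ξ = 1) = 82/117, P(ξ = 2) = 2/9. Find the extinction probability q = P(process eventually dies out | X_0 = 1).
q = 9/26

The pgf is f(s) = 1/13 + 82/117·s + 2/9·s². The extinction probability q is the smallest fixed point of f in [0, 1]. Setting s = f(s):
  2/9·s² + (82/117 − 1)·s + 1/13 = 0
  2/9·s² − (1/13 + 2/9)·s + 1/13 = 0
which factors as (s − 1)·(2/9·s − 1/13) = 0, giving roots s = 1 and s = (1/13)/(2/9) = 9/26.
Mean offspring μ = 82/117 + 2·2/9 = 134/117 > 1 (supercritical), so q < 1. The extinction probability is the smaller root: q = (1/13)/(2/9) = 9/26.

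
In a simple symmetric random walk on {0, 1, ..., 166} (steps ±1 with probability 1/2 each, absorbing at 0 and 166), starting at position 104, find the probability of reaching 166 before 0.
P(hit 166 before 0) = 104/166 = 52/83

Let u_k = P(hit 166 before 0 | start at k). Then u_0 = 0, u_166 = 1, and u_k = u_{k-1}/2 + u_{k+1}/2 for 1 ≤ k ≤ 165. This harmonic recurrence is solved by u_k = k/166, giving u_104 = 104/166 = 52/83.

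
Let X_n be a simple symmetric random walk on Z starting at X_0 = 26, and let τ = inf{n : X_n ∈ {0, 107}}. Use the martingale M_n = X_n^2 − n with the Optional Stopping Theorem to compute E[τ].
E[τ] = 2106

M_n = X_n^2 − n is a martingale (since E[X_{n+1}^2 | F_n] = X_n^2 + 1). By OST (τ has finite mean in a bounded region), E[M_τ] = E[M_0] = X_0^2 − 0 = 26^2 = 676. Also E[M_τ] = E[X_τ^2] − E[τ]. The walk exits at 0 or 107, with P(hit 107 first) = 26/107, so E[X_τ^2] = 107^2 · 26/107 + 0 = 2782. Thus E[τ] = E[X_τ^2] − E[M_τ] = 2782 − 676 = 2106 = 26(107 − 26) = 2106.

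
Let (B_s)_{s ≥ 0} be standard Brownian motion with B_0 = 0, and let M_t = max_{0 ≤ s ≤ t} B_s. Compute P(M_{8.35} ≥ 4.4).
P(M_{8.35} ≥ 4.4) = 2·P(B_{8.35} ≥ 4.4) = 2(1 − Φ(4.4/√8.35)) ≈ 0.1278

By the reflection principle for Brownian motion, P(M_t ≥ a) = 2 · P(B_t ≥ a) for a ≥ 0. Since B_t ~ N(0, t), P(B_t ≥ 4.4) = 1 − Φ(4.4/√t) = 1 − Φ(4.4/√8.35) = 1 − Φ(1.5227). So
  P(M_{8.35} ≥ 4.4) = 2(1 − Φ(1.5227)) ≈ 0.1278.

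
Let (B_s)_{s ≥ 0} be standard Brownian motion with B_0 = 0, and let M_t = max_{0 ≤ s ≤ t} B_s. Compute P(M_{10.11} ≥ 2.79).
P(M_{10.11} ≥ 2.79) = 2·P(B_{10.11} ≥ 2.79) = 2(1 − Φ(2.79/√10.11)) ≈ 0.3802

By the reflection principle for Brownian motion, P(M_t ≥ a) = 2 · P(B_t ≥ a) for a ≥ 0. Since B_t ~ N(0, t), P(B_t ≥ 2.79) = 1 − Φ(2.79/√t) = 1 − Φ(2.79/√10.11) = 1 − Φ(0.8775). So
  P(M_{10.11} ≥ 2.79) = 2(1 − Φ(0.8775)) ≈ 0.3802.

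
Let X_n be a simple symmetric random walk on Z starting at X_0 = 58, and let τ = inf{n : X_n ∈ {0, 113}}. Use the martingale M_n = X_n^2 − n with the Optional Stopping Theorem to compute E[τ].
E[τ] = 3190

M_n = X_n^2 − n is a martingale (since E[X_{n+1}^2 | F_n] = X_n^2 + 1). By OST (τ has finite mean in a bounded region), E[M_τ] = E[M_0] = X_0^2 − 0 = 58^2 = 3364. Also E[M_τ] = E[X_τ^2] − E[τ]. The walk exits at 0 or 113, with P(hit 113 first) = 58/113, so E[X_τ^2] = 113^2 · 58/113 + 0 = 6554. Thus E[τ] = E[X_τ^2] − E[M_τ] = 6554 − 3364 = 3190 = 58(113 − 58) = 3190.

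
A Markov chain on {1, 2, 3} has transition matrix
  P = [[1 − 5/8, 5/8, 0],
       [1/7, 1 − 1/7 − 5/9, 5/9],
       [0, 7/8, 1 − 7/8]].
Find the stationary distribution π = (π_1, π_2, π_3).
π = (72/587, 315/587, 200/587)

This is a birth-death chain on three states, which satisfies detailed balance: π_1 · P_{12} = π_2 · P_{21} and π_2 · P_{23} = π_3 · P_{32}.
From π_1 · 5/8 = π_2 · 1/7: π_2/π_1 = (5/8)/(1/7) = 35/8.
From π_2 · 5/9 = π_3 · 7/8: π_3/π_2 = (5/9)/(7/8) = 40/63.
Take π_1 proportional to 1; then unnormalized π = (1, 35/8, 25/9). Normalize by dividing by the sum 587/72:
  π = (72/587, 315/587, 200/587).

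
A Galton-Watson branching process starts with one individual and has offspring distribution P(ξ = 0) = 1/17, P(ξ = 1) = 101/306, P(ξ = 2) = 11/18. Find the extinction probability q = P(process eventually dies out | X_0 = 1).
q = 18/187

The pgf is f(s) = 1/17 + 101/306·s + 11/18·s². The extinction probability q is the smallest fixed point of f in [0, 1]. Setting s = f(s):
  11/18·s² + (101/306 − 1)·s + 1/17 = 0
  11/18·s² − (1/17 + 11/18)·s + 1/17 = 0
which factors as (s − 1)·(11/18·s − 1/17) = 0, giving roots s = 1 and s = (1/17)/(11/18) = 18/187.
Mean offspring μ = 101/306 + 2·11/18 = 475/306 > 1 (supercritical), so q < 1. The extinction probability is the smaller root: q = (1/17)/(11/18) = 18/187.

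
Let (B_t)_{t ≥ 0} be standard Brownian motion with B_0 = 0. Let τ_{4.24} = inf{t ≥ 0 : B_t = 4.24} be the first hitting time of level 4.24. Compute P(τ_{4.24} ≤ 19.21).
P(τ_{4.24} ≤ 19.21) = 2(1 − Φ(4.24/√19.21)) = 2(1 − Φ(0.9674)) ≈ 0.3333

By the reflection principle for standard BM, P(τ_b ≤ t) = 2 · P(B_t ≥ b). Since B_t ~ N(0, t), P(B_t ≥ 4.24) = 1 − Φ(4.24/√t) = 1 − Φ(4.24/√19.21) = 1 − Φ(0.9674) ≈ 0.16667. Doubling: P(τ_{4.24} ≤ 19.21) ≈ 2 · 0.16667 = 0.33334 ≈ 0.3333.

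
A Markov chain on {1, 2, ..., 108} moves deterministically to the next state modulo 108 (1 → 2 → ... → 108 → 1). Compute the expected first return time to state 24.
E[T_24 | X_0 = 24] = 108

The chain cycles deterministically, so starting at state 24 it returns in exactly 108 steps. Equivalently, the stationary distribution is uniform π_j = 1/108 for every state j, so by Kac's formula E[T_24] = 1/π_24 = 108.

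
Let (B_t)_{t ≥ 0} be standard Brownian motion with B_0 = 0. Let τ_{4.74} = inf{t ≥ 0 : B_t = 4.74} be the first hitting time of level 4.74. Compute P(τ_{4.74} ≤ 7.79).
P(τ_{4.74} ≤ 7.79) = 2(1 − Φ(4.74/√7.79)) = 2(1 − Φ(1.6983)) ≈ 0.0895

By the reflection principle for standard BM, P(τ_b ≤ t) = 2 · P(B_t ≥ b). Since B_t ~ N(0, t), P(B_t ≥ 4.74) = 1 − Φ(4.74/√t) = 1 − Φ(4.74/√7.79) = 1 − Φ(1.6983) ≈ 0.04473. Doubling: P(τ_{4.74} ≤ 7.79) ≈ 2 · 0.04473 = 0.08946 ≈ 0.0895.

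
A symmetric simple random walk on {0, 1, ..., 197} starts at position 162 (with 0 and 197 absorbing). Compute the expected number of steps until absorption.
E[τ | X_0 = 162] = 5670

Let v_k = E[τ | X_0 = k]. Boundary: v_0 = v_197 = 0. Recurrence: v_k = 1 + (v_{k-1} + v_{k+1})/2 for 1 ≤ k ≤ 196. The particular solution to v_k − (v_{k-1} + v_{k+1})/2 = 1 is v_k = −k^2. Adding homogeneous solution A + B k and matching boundaries gives v_k = k (197 − k). Substituting k = 162: v_162 = 162 · 35 = 5670.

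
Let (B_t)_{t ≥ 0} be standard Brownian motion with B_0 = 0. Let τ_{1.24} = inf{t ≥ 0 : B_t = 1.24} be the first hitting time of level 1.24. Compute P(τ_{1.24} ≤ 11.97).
P(τ_{1.24} ≤ 11.97) = 2(1 − Φ(1.24/√11.97)) = 2(1 − Φ(0.3584)) ≈ 0.7200

By the reflection principle for standard BM, P(τ_b ≤ t) = 2 · P(B_t ≥ b). Since B_t ~ N(0, t), P(B_t ≥ 1.24) = 1 − Φ(1.24/√t) = 1 − Φ(1.24/√11.97) = 1 − Φ(0.3584) ≈ 0.36002. Doubling: P(τ_{1.24} ≤ 11.97) ≈ 2 · 0.36002 = 0.72004 ≈ 0.7200.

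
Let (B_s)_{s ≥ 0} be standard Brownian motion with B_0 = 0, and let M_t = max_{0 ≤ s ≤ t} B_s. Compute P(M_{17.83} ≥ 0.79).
P(M_{17.83} ≥ 0.79) = 2·P(B_{17.83} ≥ 0.79) = 2(1 − Φ(0.79/√17.83)) ≈ 0.8516

By the reflection principle for Brownian motion, P(M_t ≥ a) = 2 · P(B_t ≥ a) for a ≥ 0. Since B_t ~ N(0, t), P(B_t ≥ 0.79) = 1 − Φ(0.79/√t) = 1 − Φ(0.79/√17.83) = 1 − Φ(0.1871). So
  P(M_{17.83} ≥ 0.79) = 2(1 − Φ(0.1871)) ≈ 0.8516.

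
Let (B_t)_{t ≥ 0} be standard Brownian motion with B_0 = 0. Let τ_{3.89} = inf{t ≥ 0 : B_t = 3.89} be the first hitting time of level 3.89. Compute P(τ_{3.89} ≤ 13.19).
P(τ_{3.89} ≤ 13.19) = 2(1 − Φ(3.89/√13.19)) = 2(1 − Φ(1.0711)) ≈ 0.2841

By the reflection principle for standard BM, P(τ_b ≤ t) = 2 · P(B_t ≥ b). Since B_t ~ N(0, t), P(B_t ≥ 3.89) = 1 − Φ(3.89/√t) = 1 − Φ(3.89/√13.19) = 1 − Φ(1.0711) ≈ 0.14206. Doubling: P(τ_{3.89} ≤ 13.19) ≈ 2 · 0.14206 = 0.28412 ≈ 0.2841.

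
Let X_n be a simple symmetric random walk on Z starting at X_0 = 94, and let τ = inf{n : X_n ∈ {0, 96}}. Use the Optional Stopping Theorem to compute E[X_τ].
E[X_τ] = 94

X_n is a martingale and τ is a bounded-mean stopping time (indeed τ is finite a.s. with bounded expectation since the walk is in a bounded region). By the OST, E[X_τ] = E[X_0] = 94. Equivalently: E[X_τ] = 96 · P(hit 96 first) + 0 · P(hit 0 first) = 96 · (94/96) = 94.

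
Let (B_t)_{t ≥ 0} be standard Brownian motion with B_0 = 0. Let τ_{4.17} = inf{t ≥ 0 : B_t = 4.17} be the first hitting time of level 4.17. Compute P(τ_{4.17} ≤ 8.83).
P(τ_{4.17} ≤ 8.83) = 2(1 − Φ(4.17/√8.83)) = 2(1 − Φ(1.4033)) ≈ 0.1605

By the reflection principle for standard BM, P(τ_b ≤ t) = 2 · P(B_t ≥ b). Since B_t ~ N(0, t), P(B_t ≥ 4.17) = 1 − Φ(4.17/√t) = 1 − Φ(4.17/√8.83) = 1 − Φ(1.4033) ≈ 0.08026. Doubling: P(τ_{4.17} ≤ 8.83) ≈ 2 · 0.08026 = 0.16052 ≈ 0.1605.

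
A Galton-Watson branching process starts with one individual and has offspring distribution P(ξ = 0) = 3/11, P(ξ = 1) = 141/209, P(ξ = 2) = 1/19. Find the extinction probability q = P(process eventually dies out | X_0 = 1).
q = 1

Mean offspring μ = 0·3/11 + 1·141/209 + 2·1/19 = 163/209 ≤ 1. For μ ≤ 1 with offspring not concentrated at 1, the Galton-Watson process goes extinct almost surely, so q = 1.
(Algebraic check: The pgf is f(s) = 3/11 + 141/209·s + 1/19·s². The extinction probability q is the smallest fixed point of f in [0, 1]. Setting s = f(s):
  1/19·s² + (141/209 − 1)·s + 3/11 = 0
  1/19·s² − (3/11 + 1/19)·s + 3/11 = 0
which factors as (s − 1)·(1/19·s − 3/11) = 0, giving roots s = 1 and s = (3/11)/(1/19) = 57/11. Since 57/11 ≥ 1, the smallest root in [0, 1] is s = 1.)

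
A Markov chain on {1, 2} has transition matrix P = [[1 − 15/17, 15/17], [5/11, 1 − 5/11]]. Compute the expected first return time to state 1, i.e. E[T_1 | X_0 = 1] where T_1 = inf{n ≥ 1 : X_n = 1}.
E[T_1 | X_0 = 1] = 1/π_1 = 50/17

For an irreducible recurrent Markov chain with stationary distribution π, E[T_i | X_0 = i] = 1/π_i (Kac's formula). Here π_1 = (5/11)/(15/17 + 5/11) = (5/11)/(250/187) = 17/50, so E[T_1 | X_0 = 1] = 1/π_1 = (15/17 + 5/11)/(5/11) = (250/187)/(5/11) = 50/17.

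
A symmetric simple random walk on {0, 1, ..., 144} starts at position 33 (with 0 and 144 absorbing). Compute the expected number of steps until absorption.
E[τ | X_0 = 33] = 3663

Let v_k = E[τ | X_0 = k]. Boundary: v_0 = v_144 = 0. Recurrence: v_k = 1 + (v_{k-1} + v_{k+1})/2 for 1 ≤ k ≤ 143. The particular solution to v_k − (v_{k-1} + v_{k+1})/2 = 1 is v_k = −k^2. Adding homogeneous solution A + B k and matching boundaries gives v_k = k (144 − k). Substituting k = 33: v_33 = 33 · 111 = 3663.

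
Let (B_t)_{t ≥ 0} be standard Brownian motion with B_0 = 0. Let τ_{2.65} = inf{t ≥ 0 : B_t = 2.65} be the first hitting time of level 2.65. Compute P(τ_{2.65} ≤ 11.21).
P(τ_{2.65} ≤ 11.21) = 2(1 − Φ(2.65/√11.21)) = 2(1 − Φ(0.7915)) ≈ 0.4287

By the reflection principle for standard BM, P(τ_b ≤ t) = 2 · P(B_t ≥ b). Since B_t ~ N(0, t), P(B_t ≥ 2.65) = 1 − Φ(2.65/√t) = 1 − Φ(2.65/√11.21) = 1 − Φ(0.7915) ≈ 0.21433. Doubling: P(τ_{2.65} ≤ 11.21) ≈ 2 · 0.21433 = 0.42866 ≈ 0.4287.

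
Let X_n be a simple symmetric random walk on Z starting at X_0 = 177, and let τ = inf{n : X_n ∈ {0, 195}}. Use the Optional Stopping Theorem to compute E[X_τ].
E[X_τ] = 177

X_n is a martingale and τ is a bounded-mean stopping time (indeed τ is finite a.s. with bounded expectation since the walk is in a bounded region). By the OST, E[X_τ] = E[X_0] = 177. Equivalently: E[X_τ] = 195 · P(hit 195 first) + 0 · P(hit 0 first) = 195 · (177/195) = 177.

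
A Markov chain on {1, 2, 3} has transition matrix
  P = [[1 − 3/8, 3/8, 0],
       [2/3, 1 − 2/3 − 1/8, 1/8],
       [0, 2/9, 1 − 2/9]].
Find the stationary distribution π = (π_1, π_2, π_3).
π = (256/481, 144/481, 81/481)

This is a birth-death chain on three states, which satisfies detailed balance: π_1 · P_{12} = π_2 · P_{21} and π_2 · P_{23} = π_3 · P_{32}.
From π_1 · 3/8 = π_2 · 2/3: π_2/π_1 = (3/8)/(2/3) = 9/16.
From π_2 · 1/8 = π_3 · 2/9: π_3/π_2 = (1/8)/(2/9) = 9/16.
Take π_1 proportional to 1; then unnormalized π = (1, 9/16, 81/256). Normalize by dividing by the sum 481/256:
  π = (256/481, 144/481, 81/481).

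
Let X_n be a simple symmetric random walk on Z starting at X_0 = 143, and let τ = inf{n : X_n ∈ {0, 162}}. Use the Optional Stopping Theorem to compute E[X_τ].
E[X_τ] = 143

X_n is a martingale and τ is a bounded-mean stopping time (indeed τ is finite a.s. with bounded expectation since the walk is in a bounded region). By the OST, E[X_τ] = E[X_0] = 143. Equivalently: E[X_τ] = 162 · P(hit 162 first) + 0 · P(hit 0 first) = 162 · (143/162) = 143.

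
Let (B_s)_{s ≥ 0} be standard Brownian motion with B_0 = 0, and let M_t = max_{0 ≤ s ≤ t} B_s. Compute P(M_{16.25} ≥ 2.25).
P(M_{16.25} ≥ 2.25) = 2·P(B_{16.25} ≥ 2.25) = 2(1 − Φ(2.25/√16.25)) ≈ 0.5767

By the reflection principle for Brownian motion, P(M_t ≥ a) = 2 · P(B_t ≥ a) for a ≥ 0. Since B_t ~ N(0, t), P(B_t ≥ 2.25) = 1 − Φ(2.25/√t) = 1 − Φ(2.25/√16.25) = 1 − Φ(0.5582). So
  P(M_{16.25} ≥ 2.25) = 2(1 − Φ(0.5582)) ≈ 0.5767.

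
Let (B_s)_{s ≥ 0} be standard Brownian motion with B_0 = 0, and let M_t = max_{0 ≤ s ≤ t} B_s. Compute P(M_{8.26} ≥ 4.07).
P(M_{8.26} ≥ 4.07) = 2·P(B_{8.26} ≥ 4.07) = 2(1 − Φ(4.07/√8.26)) ≈ 0.1567

By the reflection principle for Brownian motion, P(M_t ≥ a) = 2 · P(B_t ≥ a) for a ≥ 0. Since B_t ~ N(0, t), P(B_t ≥ 4.07) = 1 − Φ(4.07/√t) = 1 − Φ(4.07/√8.26) = 1 − Φ(1.4161). So
  P(M_{8.26} ≥ 4.07) = 2(1 − Φ(1.4161)) ≈ 0.1567.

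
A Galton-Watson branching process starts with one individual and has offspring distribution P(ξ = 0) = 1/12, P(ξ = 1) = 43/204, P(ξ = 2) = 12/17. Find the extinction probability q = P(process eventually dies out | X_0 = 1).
q = 17/144

The pgf is f(s) = 1/12 + 43/204·s + 12/17·s². The extinction probability q is the smallest fixed point of f in [0, 1]. Setting s = f(s):
  12/17·s² + (43/204 − 1)·s + 1/12 = 0
  12/17·s² − (1/12 + 12/17)·s + 1/12 = 0
which factors as (s − 1)·(12/17·s − 1/12) = 0, giving roots s = 1 and s = (1/12)/(12/17) = 17/144.
Mean offspring μ = 43/204 + 2·12/17 = 331/204 > 1 (supercritical), so q < 1. The extinction probability is the smaller root: q = (1/12)/(12/17) = 17/144.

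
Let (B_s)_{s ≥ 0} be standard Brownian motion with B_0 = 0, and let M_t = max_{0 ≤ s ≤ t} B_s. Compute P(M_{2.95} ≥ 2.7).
P(M_{2.95} ≥ 2.7) = 2·P(B_{2.95} ≥ 2.7) = 2(1 − Φ(2.7/√2.95)) ≈ 0.1160

By the reflection principle for Brownian motion, P(M_t ≥ a) = 2 · P(B_t ≥ a) for a ≥ 0. Since B_t ~ N(0, t), P(B_t ≥ 2.7) = 1 − Φ(2.7/√t) = 1 − Φ(2.7/√2.95) = 1 − Φ(1.5720). So
  P(M_{2.95} ≥ 2.7) = 2(1 − Φ(1.5720)) ≈ 0.1160.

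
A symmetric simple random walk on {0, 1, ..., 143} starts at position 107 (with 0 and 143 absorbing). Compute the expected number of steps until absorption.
E[τ | X_0 = 107] = 3852

Let v_k = E[τ | X_0 = k]. Boundary: v_0 = v_143 = 0. Recurrence: v_k = 1 + (v_{k-1} + v_{k+1})/2 for 1 ≤ k ≤ 142. The particular solution to v_k − (v_{k-1} + v_{k+1})/2 = 1 is v_k = −k^2. Adding homogeneous solution A + B k and matching boundaries gives v_k = k (143 − k). Substituting k = 107: v_107 = 107 · 36 = 3852.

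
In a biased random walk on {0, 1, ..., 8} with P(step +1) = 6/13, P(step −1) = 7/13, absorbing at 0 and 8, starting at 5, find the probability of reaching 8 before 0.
P(hit 8 before 0) = (1 − (7/6)^5) / (1 − (7/6)^8) = 1950696/4085185

Let u_k denote P(reach 8 before 0 | start at k). Boundary: u_0 = 0, u_8 = 1. Recurrence: u_k = 6/13·u_{k+1} + 7/13·u_{k-1} for 1 ≤ k ≤ 7. Try u_k = A + B·r^k with r = q/p = (7/13)/(6/13) = 7/6. Substitution satisfies the recurrence; boundary conditions give:
  u_k = (1 − r^k) / (1 − r^N) = (1 − (7/6)^5) / (1 − (7/6)^8) = 1950696/4085185.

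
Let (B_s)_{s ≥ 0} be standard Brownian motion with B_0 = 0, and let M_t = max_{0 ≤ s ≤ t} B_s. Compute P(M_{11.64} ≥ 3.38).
P(M_{11.64} ≥ 3.38) = 2·P(B_{11.64} ≥ 3.38) = 2(1 − Φ(3.38/√11.64)) ≈ 0.3218

By the reflection principle for Brownian motion, P(M_t ≥ a) = 2 · P(B_t ≥ a) for a ≥ 0. Since B_t ~ N(0, t), P(B_t ≥ 3.38) = 1 − Φ(3.38/√t) = 1 − Φ(3.38/√11.64) = 1 − Φ(0.9907). So
  P(M_{11.64} ≥ 3.38) = 2(1 − Φ(0.9907)) ≈ 0.3218.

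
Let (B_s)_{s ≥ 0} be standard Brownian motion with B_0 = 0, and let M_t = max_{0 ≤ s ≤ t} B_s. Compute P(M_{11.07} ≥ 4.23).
P(M_{11.07} ≥ 4.23) = 2·P(B_{11.07} ≥ 4.23) = 2(1 − Φ(4.23/√11.07)) ≈ 0.2036

By the reflection principle for Brownian motion, P(M_t ≥ a) = 2 · P(B_t ≥ a) for a ≥ 0. Since B_t ~ N(0, t), P(B_t ≥ 4.23) = 1 − Φ(4.23/√t) = 1 − Φ(4.23/√11.07) = 1 − Φ(1.2714). So
  P(M_{11.07} ≥ 4.23) = 2(1 − Φ(1.2714)) ≈ 0.2036.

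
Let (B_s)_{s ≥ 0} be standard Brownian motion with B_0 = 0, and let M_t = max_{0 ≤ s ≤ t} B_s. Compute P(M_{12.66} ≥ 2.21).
P(M_{12.66} ≥ 2.21) = 2·P(B_{12.66} ≥ 2.21) = 2(1 − Φ(2.21/√12.66)) ≈ 0.5345

By the reflection principle for Brownian motion, P(M_t ≥ a) = 2 · P(B_t ≥ a) for a ≥ 0. Since B_t ~ N(0, t), P(B_t ≥ 2.21) = 1 − Φ(2.21/√t) = 1 − Φ(2.21/√12.66) = 1 − Φ(0.6211). So
  P(M_{12.66} ≥ 2.21) = 2(1 − Φ(0.6211)) ≈ 0.5345.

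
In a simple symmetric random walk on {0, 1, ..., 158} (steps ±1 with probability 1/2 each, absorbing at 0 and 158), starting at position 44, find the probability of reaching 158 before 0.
P(hit 158 before 0) = 44/158 = 22/79

Let u_k = P(hit 158 before 0 | start at k). Then u_0 = 0, u_158 = 1, and u_k = u_{k-1}/2 + u_{k+1}/2 for 1 ≤ k ≤ 157. This harmonic recurrence is solved by u_k = k/158, giving u_44 = 44/158 = 22/79.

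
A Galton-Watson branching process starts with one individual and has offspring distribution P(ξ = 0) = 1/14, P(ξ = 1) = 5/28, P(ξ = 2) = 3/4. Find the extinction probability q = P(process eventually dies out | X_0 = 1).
q = 2/21

The pgf is f(s) = 1/14 + 5/28·s + 3/4·s². The extinction probability q is the smallest fixed point of f in [0, 1]. Setting s = f(s):
  3/4·s² + (5/28 − 1)·s + 1/14 = 0
  3/4·s² − (1/14 + 3/4)·s + 1/14 = 0
which factors as (s − 1)·(3/4·s − 1/14) = 0, giving roots s = 1 and s = (1/14)/(3/4) = 2/21.
Mean offspring μ = 5/28 + 2·3/4 = 47/28 > 1 (supercritical), so q < 1. The extinction probability is the smaller root: q = (1/14)/(3/4) = 2/21.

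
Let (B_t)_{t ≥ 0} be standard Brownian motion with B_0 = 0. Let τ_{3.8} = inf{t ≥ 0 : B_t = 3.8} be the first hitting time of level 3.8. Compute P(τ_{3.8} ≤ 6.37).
P(τ_{3.8} ≤ 6.37) = 2(1 − Φ(3.8/√6.37)) = 2(1 − Φ(1.5056)) ≈ 0.1322

By the reflection principle for standard BM, P(τ_b ≤ t) = 2 · P(B_t ≥ b). Since B_t ~ N(0, t), P(B_t ≥ 3.8) = 1 − Φ(3.8/√t) = 1 − Φ(3.8/√6.37) = 1 − Φ(1.5056) ≈ 0.06608. Doubling: P(τ_{3.8} ≤ 6.37) ≈ 2 · 0.06608 = 0.13216 ≈ 0.1322.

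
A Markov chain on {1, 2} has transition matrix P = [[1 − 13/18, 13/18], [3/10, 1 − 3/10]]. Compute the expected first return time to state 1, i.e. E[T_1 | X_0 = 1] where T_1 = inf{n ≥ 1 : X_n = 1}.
E[T_1 | X_0 = 1] = 1/π_1 = 92/27

For an irreducible recurrent Markov chain with stationary distribution π, E[T_i | X_0 = i] = 1/π_i (Kac's formula). Here π_1 = (3/10)/(13/18 + 3/10) = (3/10)/(46/45) = 27/92, so E[T_1 | X_0 = 1] = 1/π_1 = (13/18 + 3/10)/(3/10) = (46/45)/(3/10) = 92/27.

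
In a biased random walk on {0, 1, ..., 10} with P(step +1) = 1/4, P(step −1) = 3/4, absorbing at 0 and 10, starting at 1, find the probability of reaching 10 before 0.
P(hit 10 before 0) = (1 − (3)^1) / (1 − (3)^10) = 1/29524

Let u_k denote P(reach 10 before 0 | start at k). Boundary: u_0 = 0, u_10 = 1. Recurrence: u_k = 1/4·u_{k+1} + 3/4·u_{k-1} for 1 ≤ k ≤ 9. Try u_k = A + B·r^k with r = q/p = (3/4)/(1/4) = 3. Substitution satisfies the recurrence; boundary conditions give:
  u_k = (1 − r^k) / (1 − r^N) = (1 − (3)^1) / (1 − (3)^10) = 1/29524.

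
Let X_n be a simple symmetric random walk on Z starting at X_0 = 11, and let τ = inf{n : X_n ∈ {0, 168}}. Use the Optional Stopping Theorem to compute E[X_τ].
E[X_τ] = 11

X_n is a martingale and τ is a bounded-mean stopping time (indeed τ is finite a.s. with bounded expectation since the walk is in a bounded region). By the OST, E[X_τ] = E[X_0] = 11. Equivalently: E[X_τ] = 168 · P(hit 168 first) + 0 · P(hit 0 first) = 168 · (11/168) = 11.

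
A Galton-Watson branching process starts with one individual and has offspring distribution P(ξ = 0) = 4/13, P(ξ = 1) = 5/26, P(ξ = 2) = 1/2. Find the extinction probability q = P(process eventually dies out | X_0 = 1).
q = 8/13

The pgf is f(s) = 4/13 + 5/26·s + 1/2·s². The extinction probability q is the smallest fixed point of f in [0, 1]. Setting s = f(s):
  1/2·s² + (5/26 − 1)·s + 4/13 = 0
  1/2·s² − (4/13 + 1/2)·s + 4/13 = 0
which factors as (s − 1)·(1/2·s − 4/13) = 0, giving roots s = 1 and s = (4/13)/(1/2) = 8/13.
Mean offspring μ = 5/26 + 2·1/2 = 31/26 > 1 (supercritical), so q < 1. The extinction probability is the smaller root: q = (4/13)/(1/2) = 8/13.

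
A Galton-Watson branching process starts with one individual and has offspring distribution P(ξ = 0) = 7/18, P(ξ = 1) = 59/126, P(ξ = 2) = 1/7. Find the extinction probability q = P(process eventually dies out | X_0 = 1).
q = 1

Mean offspring μ = 0·7/18 + 1·59/126 + 2·1/7 = 95/126 ≤ 1. For μ ≤ 1 with offspring not concentrated at 1, the Galton-Watson process goes extinct almost surely, so q = 1.
(Algebraic check: The pgf is f(s) = 7/18 + 59/126·s + 1/7·s². The extinction probability q is the smallest fixed point of f in [0, 1]. Setting s = f(s):
  1/7·s² + (59/126 − 1)·s + 7/18 = 0
  1/7·s² − (7/18 + 1/7)·s + 7/18 = 0
which factors as (s − 1)·(1/7·s − 7/18) = 0, giving roots s = 1 and s = (7/18)/(1/7) = 49/18. Since 49/18 ≥ 1, the smallest root in [0, 1] is s = 1.)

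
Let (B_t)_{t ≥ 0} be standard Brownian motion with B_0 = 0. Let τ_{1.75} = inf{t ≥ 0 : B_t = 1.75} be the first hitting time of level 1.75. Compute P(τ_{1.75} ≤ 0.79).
P(τ_{1.75} ≤ 0.79) = 2(1 − Φ(1.75/√0.79)) = 2(1 − Φ(1.9689)) ≈ 0.0490

By the reflection principle for standard BM, P(τ_b ≤ t) = 2 · P(B_t ≥ b). Since B_t ~ N(0, t), P(B_t ≥ 1.75) = 1 − Φ(1.75/√t) = 1 − Φ(1.75/√0.79) = 1 − Φ(1.9689) ≈ 0.02448. Doubling: P(τ_{1.75} ≤ 0.79) ≈ 2 · 0.02448 = 0.04896 ≈ 0.0490.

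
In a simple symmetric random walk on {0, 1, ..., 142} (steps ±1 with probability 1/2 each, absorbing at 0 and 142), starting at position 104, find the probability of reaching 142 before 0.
P(hit 142 before 0) = 104/142 = 52/71

Let u_k = P(hit 142 before 0 | start at k). Then u_0 = 0, u_142 = 1, and u_k = u_{k-1}/2 + u_{k+1}/2 for 1 ≤ k ≤ 141. This harmonic recurrence is solved by u_k = k/142, giving u_104 = 104/142 = 52/71.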